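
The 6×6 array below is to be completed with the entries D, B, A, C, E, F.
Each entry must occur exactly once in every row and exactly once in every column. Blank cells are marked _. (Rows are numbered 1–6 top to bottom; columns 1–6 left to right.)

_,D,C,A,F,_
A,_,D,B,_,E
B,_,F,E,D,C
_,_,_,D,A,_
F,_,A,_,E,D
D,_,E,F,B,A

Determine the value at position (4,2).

Row 1, column 1: row 1 has {D, A, C, F} and column 1 has {D, B, A, F}, leaving only E.
Row 1, column 6: row 1 has {D, A, C, E, F} and column 6 has {D, A, C, E}, leaving only B.
Row 2, column 5: row 2 has {D, B, A, E} and column 5 has {D, B, A, E, F}, leaving only C.
Row 2, column 2: row 2 has {D, B, A, C, E} and column 2 has {D}, leaving only F.
Row 3, column 2: row 3 has {D, B, C, E, F} and column 2 has {D, F}, leaving only A.
Row 4, column 1: row 4 has {D, A} and column 1 has {D, B, A, E, F}, leaving only C.
Row 4, column 3: row 4 has {D, A, C} and column 3 has {D, A, C, E, F}, leaving only B.
Row 4 already has {D, B, A, C} and column 2 already has {D, A, F}, so row 4, column 2 must be E.

E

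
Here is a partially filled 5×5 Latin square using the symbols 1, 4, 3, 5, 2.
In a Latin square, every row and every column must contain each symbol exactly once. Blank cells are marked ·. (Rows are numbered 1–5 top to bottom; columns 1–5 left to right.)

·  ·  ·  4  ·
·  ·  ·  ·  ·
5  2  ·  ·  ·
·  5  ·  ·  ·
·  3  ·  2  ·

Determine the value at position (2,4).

5

Row 1, column 2: row 1 has {4} and column 2 has {3, 5, 2}, leaving only 1.
Row 2, column 2: row 2 has {} and column 2 has {1, 3, 5, 2}, leaving only 4.
Row 2, column 4 is narrowed to {1, 3, 5}.
If it were 1, then row 4, column 4 would be left with no valid symbol.
If it were 3, then row 4, column 4 would be left with no valid symbol.
So row 2, column 4 must be 5.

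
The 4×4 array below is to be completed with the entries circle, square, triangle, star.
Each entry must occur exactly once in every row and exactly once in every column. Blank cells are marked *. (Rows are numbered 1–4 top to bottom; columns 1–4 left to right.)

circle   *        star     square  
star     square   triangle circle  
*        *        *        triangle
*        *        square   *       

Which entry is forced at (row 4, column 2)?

circle

Row 1, column 2: row 1 has {circle, square, star} and column 2 has {square}, leaving only triangle.
Row 3, column 1: row 3 has {triangle} and column 1 has {circle, star}, leaving only square.
Row 3, column 3: row 3 has {square, triangle} and column 3 has {square, triangle, star}, leaving only circle.
Row 3, column 2: row 3 has {circle, square, triangle} and column 2 has {square, triangle}, leaving only star.
Row 4 already has {square} and column 2 already has {square, triangle, star}, so row 4, column 2 must be circle.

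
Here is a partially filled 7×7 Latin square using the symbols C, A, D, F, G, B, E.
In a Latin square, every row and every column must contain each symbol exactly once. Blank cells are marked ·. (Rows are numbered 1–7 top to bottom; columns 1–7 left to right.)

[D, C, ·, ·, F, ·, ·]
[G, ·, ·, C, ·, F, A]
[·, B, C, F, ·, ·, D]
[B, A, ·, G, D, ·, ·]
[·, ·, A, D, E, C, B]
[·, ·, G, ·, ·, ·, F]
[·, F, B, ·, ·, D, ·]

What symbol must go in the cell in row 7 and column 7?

E

Row 1, column 3: row 1 has {C, D, F} and column 3 has {C, A, G, B}, leaving only E.
Row 1, column 7: row 1 has {C, D, F, E} and column 7 has {A, D, F, B}, leaving only G.
Row 2, column 3: row 2 has {C, A, F, G} and column 3 has {C, A, G, B, E}, leaving only D.
Row 2, column 2: row 2 has {C, A, D, F, G} and column 2 has {C, A, F, B}, leaving only E.
Row 2, column 5: row 2 has {C, A, D, F, G, E} and column 5 has {D, F, E}, leaving only B.
Row 4, column 3: row 4 has {A, D, G, B} and column 3 has {C, A, D, G, B, E}, leaving only F.
Row 4, column 6: row 4 has {A, D, F, G, B} and column 6 has {C, D, F}, leaving only E.
Row 4, column 7: row 4 has {A, D, F, G, B, E} and column 7 has {A, D, F, G, B}, leaving only C.
Row 7 already has {D, F, B} and column 7 already has {C, A, D, F, G, B}, so row 7, column 7 must be E.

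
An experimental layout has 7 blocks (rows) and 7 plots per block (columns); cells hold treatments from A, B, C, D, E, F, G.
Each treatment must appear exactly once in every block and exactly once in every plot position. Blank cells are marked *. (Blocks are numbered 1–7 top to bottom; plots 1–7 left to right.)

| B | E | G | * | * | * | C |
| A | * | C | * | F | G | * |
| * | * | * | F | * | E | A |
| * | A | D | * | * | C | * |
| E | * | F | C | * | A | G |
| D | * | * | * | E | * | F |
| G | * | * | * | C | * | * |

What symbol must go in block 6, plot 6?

Block 6 already has {D, E, F} and plot 6 already has {A, C, E, G}, so block 6, plot 6 must be B.

B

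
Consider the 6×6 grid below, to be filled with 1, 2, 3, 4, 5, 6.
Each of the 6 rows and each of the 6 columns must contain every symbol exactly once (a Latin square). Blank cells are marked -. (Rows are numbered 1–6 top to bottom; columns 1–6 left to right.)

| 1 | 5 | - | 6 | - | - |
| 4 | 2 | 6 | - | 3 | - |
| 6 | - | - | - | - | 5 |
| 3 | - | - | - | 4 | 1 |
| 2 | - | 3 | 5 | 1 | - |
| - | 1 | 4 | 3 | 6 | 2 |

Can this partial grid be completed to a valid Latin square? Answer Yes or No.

Row 2, column 6: row 2 together with column 6 already contain {1, 2, 3, 4, 5, 6} — every symbol — so nothing can go there. The grid has no valid completion.

No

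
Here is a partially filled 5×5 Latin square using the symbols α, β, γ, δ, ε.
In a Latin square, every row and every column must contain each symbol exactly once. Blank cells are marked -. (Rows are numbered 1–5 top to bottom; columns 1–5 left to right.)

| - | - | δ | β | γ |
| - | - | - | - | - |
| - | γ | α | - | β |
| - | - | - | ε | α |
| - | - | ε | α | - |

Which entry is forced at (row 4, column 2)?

δ

Row 3, column 4: row 3 has {α, β, γ} and column 4 has {α, β, ε}, leaving only δ.
Row 2, column 4: row 2 has {} and column 4 has {α, β, δ, ε}, leaving only γ.
Row 2, column 3: row 2 has {γ} and column 3 has {α, δ, ε}, leaving only β.
Row 3, column 1: row 3 has {α, β, γ, δ} and column 1 has {}, leaving only ε.
Row 1, column 1: row 1 has {β, γ, δ} and column 1 has {ε}, leaving only α.
Row 1, column 2: row 1 has {α, β, γ, δ} and column 2 has {γ}, leaving only ε.
Row 2, column 1: row 2 has {β, γ} and column 1 has {α, ε}, leaving only δ.
Row 2, column 2: row 2 has {β, γ, δ} and column 2 has {γ, ε}, leaving only α.
Row 2, column 5: row 2 has {α, β, γ, δ} and column 5 has {α, β, γ}, leaving only ε.
Row 4, column 3: row 4 has {α, ε} and column 3 has {α, β, δ, ε}, leaving only γ.
Row 4, column 1: row 4 has {α, γ, ε} and column 1 has {α, δ, ε}, leaving only β.
Row 4 already has {α, β, γ, ε} and column 2 already has {α, γ, ε}, so row 4, column 2 must be δ.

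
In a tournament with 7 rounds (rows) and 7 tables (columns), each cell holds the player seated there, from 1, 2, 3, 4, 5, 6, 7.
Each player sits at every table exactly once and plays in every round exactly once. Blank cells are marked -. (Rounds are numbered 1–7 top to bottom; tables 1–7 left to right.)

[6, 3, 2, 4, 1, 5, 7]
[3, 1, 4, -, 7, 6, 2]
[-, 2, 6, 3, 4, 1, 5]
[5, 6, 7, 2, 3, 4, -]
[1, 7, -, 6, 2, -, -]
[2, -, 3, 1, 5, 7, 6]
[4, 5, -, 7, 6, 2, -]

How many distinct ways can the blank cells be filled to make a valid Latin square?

Round 2, table 4: eliminating its round and table leaves {5}.
Round 3, table 1: eliminating its round and table leaves {7}.
Round 4, table 7: eliminating its round and table leaves {1}.
Round 5, table 3: eliminating its round and table leaves {5}.
Round 5, table 6: eliminating its round and table leaves {3}.
Round 5, table 7: eliminating its round and table leaves {3, 4}.
Round 6, table 2: eliminating its round and table leaves {4}.
Round 7, table 3: eliminating its round and table leaves {1}.
Round 7, table 7: eliminating its round and table leaves {1, 3}.
Only one assignment across all blanks avoids any round or table repeat, giving 1 completion.

1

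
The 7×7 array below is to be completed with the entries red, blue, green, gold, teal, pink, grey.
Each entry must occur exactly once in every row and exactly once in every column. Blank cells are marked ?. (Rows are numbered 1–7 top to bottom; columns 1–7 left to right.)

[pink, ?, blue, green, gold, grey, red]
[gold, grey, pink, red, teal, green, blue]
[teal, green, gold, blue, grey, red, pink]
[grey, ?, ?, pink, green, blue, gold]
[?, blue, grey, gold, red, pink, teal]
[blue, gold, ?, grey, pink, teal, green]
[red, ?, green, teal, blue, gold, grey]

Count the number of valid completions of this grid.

Row 1, column 2: eliminating its row and column leaves {teal}.
Row 4, column 2: eliminating its row and column leaves {red, teal}.
Row 4, column 3: eliminating its row and column leaves {red, teal}.
Row 5, column 1: eliminating its row and column leaves {green}.
Row 6, column 3: eliminating its row and column leaves {red}.
Row 7, column 2: eliminating its row and column leaves {pink}.
Only one assignment across all blanks avoids any row or column repeat, giving 1 completion.

1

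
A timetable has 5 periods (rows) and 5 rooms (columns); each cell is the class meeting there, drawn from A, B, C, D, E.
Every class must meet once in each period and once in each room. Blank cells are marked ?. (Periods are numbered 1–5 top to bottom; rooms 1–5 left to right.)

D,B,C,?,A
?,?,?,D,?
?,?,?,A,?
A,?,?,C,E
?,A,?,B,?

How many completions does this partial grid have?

Period 1, room 4: eliminating its period and room leaves {E}.
Period 2, room 1: eliminating its period and room leaves {B, C, E}.
Period 2, room 2: eliminating its period and room leaves {C, E}.
Period 2, room 3: eliminating its period and room leaves {A, B, E}.
Period 2, room 5: eliminating its period and room leaves {B, C}.
Period 3, room 1: eliminating its period and room leaves {B, C, E}.
Period 3, room 2: eliminating its period and room leaves {C, D, E}.
Period 3, room 3: eliminating its period and room leaves {B, D, E}.
Period 3, room 5: eliminating its period and room leaves {B, C, D}.
Period 4, room 2: eliminating its period and room leaves {D}.
Period 4, room 3: eliminating its period and room leaves {B, D}.
Period 5, room 1: eliminating its period and room leaves {C, E}.
Period 5, room 3: eliminating its period and room leaves {D, E}.
Period 5, room 5: eliminating its period and room leaves {C, D}.
Enumerating the assignments across these blanks that avoid any period or room repeat gives 3 completions.

3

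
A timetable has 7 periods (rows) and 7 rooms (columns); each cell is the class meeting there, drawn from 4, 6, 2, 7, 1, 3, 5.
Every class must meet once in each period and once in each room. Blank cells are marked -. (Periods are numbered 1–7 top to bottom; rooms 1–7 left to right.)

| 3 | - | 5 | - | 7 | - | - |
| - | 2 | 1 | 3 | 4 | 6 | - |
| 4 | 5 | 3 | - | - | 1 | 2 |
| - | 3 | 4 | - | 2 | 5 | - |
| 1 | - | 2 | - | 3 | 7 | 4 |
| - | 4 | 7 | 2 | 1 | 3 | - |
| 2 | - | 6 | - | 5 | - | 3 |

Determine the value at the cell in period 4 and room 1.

Period 3, room 5: period 3 has {4, 2, 1, 3, 5} and room 5 has {4, 2, 7, 1, 3, 5}, leaving only 6.
Period 3, room 4: period 3 has {4, 6, 2, 1, 3, 5} and room 4 has {2, 3}, leaving only 7.
Period 5, room 2: period 5 has {4, 2, 7, 1, 3} and room 2 has {4, 2, 3, 5}, leaving only 6.
Period 1, room 2: period 1 has {7, 3, 5} and room 2 has {4, 6, 2, 3, 5}, leaving only 1.
Period 1, room 7: period 1 has {7, 1, 3, 5} and room 7 has {4, 2, 3}, leaving only 6.
Period 1, room 4: period 1 has {6, 7, 1, 3, 5} and room 4 has {2, 7, 3}, leaving only 4.
Period 1, room 6: period 1 has {4, 6, 7, 1, 3, 5} and room 6 has {6, 7, 1, 3, 5}, leaving only 2.
Period 5, room 4: period 5 has {4, 6, 2, 7, 1, 3} and room 4 has {4, 2, 7, 3}, leaving only 5.
Period 6, room 7: period 6 has {4, 2, 7, 1, 3} and room 7 has {4, 6, 2, 3}, leaving only 5.
Period 2, room 7: period 2 has {4, 6, 2, 1, 3} and room 7 has {4, 6, 2, 3, 5}, leaving only 7.
Period 2, room 1: period 2 has {4, 6, 2, 7, 1, 3} and room 1 has {4, 2, 1, 3}, leaving only 5.
Period 4, room 7: period 4 has {4, 2, 3, 5} and room 7 has {4, 6, 2, 7, 3, 5}, leaving only 1.
Period 4, room 4: period 4 has {4, 2, 1, 3, 5} and room 4 has {4, 2, 7, 3, 5}, leaving only 6.
Period 4 already has {4, 6, 2, 1, 3, 5} and room 1 already has {4, 2, 1, 3, 5}, so period 4, room 1 must be 7.

7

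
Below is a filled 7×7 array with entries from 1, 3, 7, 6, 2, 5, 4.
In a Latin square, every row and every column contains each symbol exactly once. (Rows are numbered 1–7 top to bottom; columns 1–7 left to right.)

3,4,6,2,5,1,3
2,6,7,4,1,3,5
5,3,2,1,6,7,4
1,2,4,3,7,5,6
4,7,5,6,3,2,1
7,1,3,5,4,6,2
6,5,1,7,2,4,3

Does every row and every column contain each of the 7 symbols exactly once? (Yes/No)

Row 1 contains 3 twice (at columns 1 and 7), so it is not a permutation.

No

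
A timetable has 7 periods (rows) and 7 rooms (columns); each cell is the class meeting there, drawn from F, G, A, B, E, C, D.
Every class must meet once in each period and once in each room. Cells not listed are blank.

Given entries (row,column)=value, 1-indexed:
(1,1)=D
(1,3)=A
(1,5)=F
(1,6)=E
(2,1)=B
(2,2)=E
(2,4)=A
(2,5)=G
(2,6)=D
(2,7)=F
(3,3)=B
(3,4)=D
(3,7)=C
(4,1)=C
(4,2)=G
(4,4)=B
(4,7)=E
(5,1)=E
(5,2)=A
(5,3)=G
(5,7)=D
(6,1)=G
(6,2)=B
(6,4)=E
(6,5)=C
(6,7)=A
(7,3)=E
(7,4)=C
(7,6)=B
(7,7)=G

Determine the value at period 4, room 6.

Period 1, room 2: period 1 has {F, A, E, D} and room 2 has {G, A, B, E}, leaving only C.
Period 1, room 4: period 1 has {F, A, E, C, D} and room 4 has {A, B, E, C, D}, leaving only G.
Period 1, room 7: period 1 has {F, G, A, E, C, D} and room 7 has {F, G, A, E, C, D}, leaving only B.
Period 2, room 3: period 2 has {F, G, A, B, E, D} and room 3 has {G, A, B, E}, leaving only C.
Period 3, room 2: period 3 has {B, C, D} and room 2 has {G, A, B, E, C}, leaving only F.
Period 3, room 1: period 3 has {F, B, C, D} and room 1 has {G, B, E, C, D}, leaving only A.
Period 3, room 5: period 3 has {F, A, B, C, D} and room 5 has {F, G, C}, leaving only E.
Period 3, room 6: period 3 has {F, A, B, E, C, D} and room 6 has {B, E, D}, leaving only G.
Period 5, room 4: period 5 has {G, A, E, D} and room 4 has {G, A, B, E, C, D}, leaving only F.
Period 5, room 5: period 5 has {F, G, A, E, D} and room 5 has {F, G, E, C}, leaving only B.
Period 5, room 6: period 5 has {F, G, A, B, E, D} and room 6 has {G, B, E, D}, leaving only C.
Period 6, room 6: period 6 has {G, A, B, E, C} and room 6 has {G, B, E, C, D}, leaving only F.
Period 4 already has {G, B, E, C} and room 6 already has {F, G, B, E, C, D}, so period 4, room 6 must be A.

A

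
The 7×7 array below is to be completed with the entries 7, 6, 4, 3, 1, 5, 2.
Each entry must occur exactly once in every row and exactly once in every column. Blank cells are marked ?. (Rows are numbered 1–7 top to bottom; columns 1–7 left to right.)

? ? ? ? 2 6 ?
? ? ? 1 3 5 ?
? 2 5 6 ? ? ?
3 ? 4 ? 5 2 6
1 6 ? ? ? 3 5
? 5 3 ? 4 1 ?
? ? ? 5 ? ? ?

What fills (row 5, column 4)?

4

Row 4, column 4: row 4 has {6, 4, 3, 5, 2} and column 4 has {6, 1, 5}, leaving only 7.
Row 4, column 2: row 4 has {7, 6, 4, 3, 5, 2} and column 2 has {6, 5, 2}, leaving only 1.
Row 5, column 5: row 5 has {6, 3, 1, 5} and column 5 has {4, 3, 5, 2}, leaving only 7.
Row 3, column 5: row 3 has {6, 5, 2} and column 5 has {7, 4, 3, 5, 2}, leaving only 1.
Row 5, column 3: row 5 has {7, 6, 3, 1, 5} and column 3 has {4, 3, 5}, leaving only 2.
Row 5 already has {7, 6, 3, 1, 5, 2} and column 4 already has {7, 6, 1, 5}, so row 5, column 4 must be 4.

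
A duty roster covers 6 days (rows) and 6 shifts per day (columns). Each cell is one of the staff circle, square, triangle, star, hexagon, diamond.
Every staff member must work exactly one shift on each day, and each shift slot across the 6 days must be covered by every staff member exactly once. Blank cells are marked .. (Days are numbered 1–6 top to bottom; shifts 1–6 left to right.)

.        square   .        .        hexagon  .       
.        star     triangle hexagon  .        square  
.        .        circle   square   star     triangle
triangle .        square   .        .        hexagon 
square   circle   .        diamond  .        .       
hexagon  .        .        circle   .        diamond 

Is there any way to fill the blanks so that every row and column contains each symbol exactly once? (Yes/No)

Yes

No day or shift among the givens repeats a symbol, and propagating forced cells runs into no contradiction.
One valid completion exists (for instance, star square diamond triangle hexagon circle / circle star triangle hexagon diamond square / diamond hexagon circle square star triangle / triangle diamond square star circle hexagon / square circle hexagon diamond triangle star / hexagon triangle star circle square diamond).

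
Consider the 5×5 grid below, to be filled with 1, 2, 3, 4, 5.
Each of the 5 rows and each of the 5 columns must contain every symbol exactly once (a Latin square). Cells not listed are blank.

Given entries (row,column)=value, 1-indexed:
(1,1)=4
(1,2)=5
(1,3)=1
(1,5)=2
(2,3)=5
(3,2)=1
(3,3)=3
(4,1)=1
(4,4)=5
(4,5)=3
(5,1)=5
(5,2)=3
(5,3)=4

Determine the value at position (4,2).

4

Row 1, column 4: row 1 has {1, 2, 4, 5} and column 4 has {5}, leaving only 3.
Row 3, column 1: row 3 has {1, 3} and column 1 has {1, 4, 5}, leaving only 2.
Row 2, column 1: row 2 has {5} and column 1 has {1, 2, 4, 5}, leaving only 3.
Row 3, column 4: row 3 has {1, 2, 3} and column 4 has {3, 5}, leaving only 4.
Row 3, column 5: row 3 has {1, 2, 3, 4} and column 5 has {2, 3}, leaving only 5.
Row 4, column 3: row 4 has {1, 3, 5} and column 3 has {1, 3, 4, 5}, leaving only 2.
Row 4 already has {1, 2, 3, 5} and column 2 already has {1, 3, 5}, so row 4, column 2 must be 4.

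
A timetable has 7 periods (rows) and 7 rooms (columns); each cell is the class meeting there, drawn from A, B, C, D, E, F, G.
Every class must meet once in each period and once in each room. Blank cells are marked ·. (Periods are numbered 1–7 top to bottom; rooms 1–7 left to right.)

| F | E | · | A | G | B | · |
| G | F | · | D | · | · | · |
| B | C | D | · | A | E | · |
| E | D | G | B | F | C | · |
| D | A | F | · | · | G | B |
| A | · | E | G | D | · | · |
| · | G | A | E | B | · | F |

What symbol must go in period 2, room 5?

Period 1, room 3: period 1 has {A, B, E, F, G} and room 3 has {A, D, E, F, G}, leaving only C.
Period 1, room 7: period 1 has {A, B, C, E, F, G} and room 7 has {B, F}, leaving only D.
Period 2, room 3: period 2 has {D, F, G} and room 3 has {A, C, D, E, F, G}, leaving only B.
Period 2, room 6: period 2 has {B, D, F, G} and room 6 has {B, C, E, G}, leaving only A.
Period 3, room 4: period 3 has {A, B, C, D, E} and room 4 has {A, B, D, E, G}, leaving only F.
Period 3, room 7: period 3 has {A, B, C, D, E, F} and room 7 has {B, D, F}, leaving only G.
Period 4, room 7: period 4 has {B, C, D, E, F, G} and room 7 has {B, D, F, G}, leaving only A.
Period 5, room 4: period 5 has {A, B, D, F, G} and room 4 has {A, B, D, E, F, G}, leaving only C.
Period 5, room 5: period 5 has {A, B, C, D, F, G} and room 5 has {A, B, D, F, G}, leaving only E.
Period 2 already has {A, B, D, F, G} and room 5 already has {A, B, D, E, F, G}, so period 2, room 5 must be C.

C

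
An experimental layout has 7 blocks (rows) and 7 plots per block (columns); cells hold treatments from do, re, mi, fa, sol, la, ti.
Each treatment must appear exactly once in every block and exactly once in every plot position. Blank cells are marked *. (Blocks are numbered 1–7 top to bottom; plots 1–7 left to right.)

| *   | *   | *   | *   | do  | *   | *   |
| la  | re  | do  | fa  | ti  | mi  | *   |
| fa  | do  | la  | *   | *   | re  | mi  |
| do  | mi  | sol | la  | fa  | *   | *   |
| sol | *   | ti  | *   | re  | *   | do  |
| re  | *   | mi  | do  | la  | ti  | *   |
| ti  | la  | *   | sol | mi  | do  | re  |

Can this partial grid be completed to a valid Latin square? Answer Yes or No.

Block 4, plot 6: block 4 together with plot 6 already contain {do, re, mi, fa, sol, la, ti} — every symbol — so nothing can go there. The grid has no valid completion.

No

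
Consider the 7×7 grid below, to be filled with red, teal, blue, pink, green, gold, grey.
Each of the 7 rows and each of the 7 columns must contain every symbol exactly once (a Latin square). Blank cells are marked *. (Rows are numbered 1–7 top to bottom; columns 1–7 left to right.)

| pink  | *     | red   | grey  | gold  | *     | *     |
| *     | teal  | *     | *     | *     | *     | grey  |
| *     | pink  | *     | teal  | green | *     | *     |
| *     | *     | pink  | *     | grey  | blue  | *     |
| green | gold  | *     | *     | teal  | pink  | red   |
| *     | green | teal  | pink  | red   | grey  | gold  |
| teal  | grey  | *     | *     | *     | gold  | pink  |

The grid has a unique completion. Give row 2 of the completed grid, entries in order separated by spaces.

red teal blue gold pink green grey

Row 1, column 2: row 1 has {red, pink, gold, grey} and column 2 has {teal, pink, green, gold, grey}, leaving only blue.
Row 3, column 6: row 3 has {teal, pink, green} and column 6 has {blue, pink, gold, grey}, leaving only red.
Row 2, column 6: row 2 has {teal, grey} and column 6 has {red, blue, pink, gold, grey}, leaving only green.
Row 1, column 6: row 1 has {red, blue, pink, gold, grey} and column 6 has {red, blue, pink, green, gold, grey}, leaving only teal.
Row 1, column 7: row 1 has {red, teal, blue, pink, gold, grey} and column 7 has {red, pink, gold, grey}, leaving only green.
Row 3, column 7: row 3 has {red, teal, pink, green} and column 7 has {red, pink, green, gold, grey}, leaving only blue.
Row 4, column 2: row 4 has {blue, pink, grey} and column 2 has {teal, blue, pink, green, gold, grey}, leaving only red.
Row 4, column 1: row 4 has {red, blue, pink, grey} and column 1 has {teal, pink, green}, leaving only gold.
Row 3, column 1: row 3 has {red, teal, blue, pink, green} and column 1 has {teal, pink, green, gold}, leaving only grey.
Row 3, column 3: row 3 has {red, teal, blue, pink, green, grey} and column 3 has {red, teal, pink}, leaving only gold.
Row 2, column 3: row 2 has {teal, green, grey} and column 3 has {red, teal, pink, gold}, leaving only blue.
Row 2, column 1: row 2 has {teal, blue, green, grey} and column 1 has {teal, pink, green, gold, grey}, leaving only red.
Row 2, column 4: row 2 has {red, teal, blue, green, grey} and column 4 has {teal, pink, grey}, leaving only gold.
Row 2, column 5: row 2 has {red, teal, blue, green, gold, grey} and column 5 has {red, teal, green, gold, grey}, leaving only pink.
So row 2 reads: red teal blue gold pink green grey.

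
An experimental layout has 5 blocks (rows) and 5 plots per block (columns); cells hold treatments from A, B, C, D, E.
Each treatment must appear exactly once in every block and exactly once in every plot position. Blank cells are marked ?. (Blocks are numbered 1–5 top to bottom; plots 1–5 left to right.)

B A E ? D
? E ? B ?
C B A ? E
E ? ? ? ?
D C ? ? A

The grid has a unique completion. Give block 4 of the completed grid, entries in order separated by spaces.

E D C A B

Block 4, plot 2: block 4 has {E} and plot 2 has {A, B, C, E}, leaving only D.
Block 1, plot 4: block 1 has {A, B, D, E} and plot 4 has {B}, leaving only C.
Block 4, plot 4: block 4 has {D, E} and plot 4 has {B, C}, leaving only A.
Block 2, plot 1: block 2 has {B, E} and plot 1 has {B, C, D, E}, leaving only A.
Block 2, plot 5: block 2 has {A, B, E} and plot 5 has {A, D, E}, leaving only C.
Block 4, plot 5: block 4 has {A, D, E} and plot 5 has {A, C, D, E}, leaving only B.
Block 4, plot 3: block 4 has {A, B, D, E} and plot 3 has {A, E}, leaving only C.
So block 4 reads: E D C A B.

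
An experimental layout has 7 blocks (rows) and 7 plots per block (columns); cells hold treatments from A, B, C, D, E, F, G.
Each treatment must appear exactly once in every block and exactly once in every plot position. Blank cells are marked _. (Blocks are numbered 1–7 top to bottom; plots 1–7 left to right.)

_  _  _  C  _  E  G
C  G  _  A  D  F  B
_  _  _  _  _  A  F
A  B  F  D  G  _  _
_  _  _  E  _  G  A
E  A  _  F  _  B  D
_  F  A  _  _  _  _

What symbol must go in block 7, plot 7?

Block 1, plot 2: block 1 has {C, E, G} and plot 2 has {A, B, F, G}, leaving only D.
Block 1, plot 3: block 1 has {C, D, E, G} and plot 3 has {A, F}, leaving only B.
Block 1, plot 1: block 1 has {B, C, D, E, G} and plot 1 has {A, C, E}, leaving only F.
Block 1, plot 5: block 1 has {B, C, D, E, F, G} and plot 5 has {D, G}, leaving only A.
Block 2, plot 3: block 2 has {A, B, C, D, F, G} and plot 3 has {A, B, F}, leaving only E.
Block 4, plot 6: block 4 has {A, B, D, F, G} and plot 6 has {A, B, E, F, G}, leaving only C.
Block 4, plot 7: block 4 has {A, B, C, D, F, G} and plot 7 has {A, B, D, F, G}, leaving only E.
Block 7 already has {A, F} and plot 7 already has {A, B, D, E, F, G}, so block 7, plot 7 must be C.

C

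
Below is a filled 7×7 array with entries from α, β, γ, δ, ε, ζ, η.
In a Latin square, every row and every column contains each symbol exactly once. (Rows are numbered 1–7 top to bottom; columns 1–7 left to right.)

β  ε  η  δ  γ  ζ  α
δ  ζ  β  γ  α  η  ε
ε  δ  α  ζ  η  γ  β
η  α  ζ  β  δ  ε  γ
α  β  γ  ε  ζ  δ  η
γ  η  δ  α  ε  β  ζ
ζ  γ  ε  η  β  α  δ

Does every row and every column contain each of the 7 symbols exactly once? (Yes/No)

Each row is a permutation of the 7 symbols, and so is each column.

Yes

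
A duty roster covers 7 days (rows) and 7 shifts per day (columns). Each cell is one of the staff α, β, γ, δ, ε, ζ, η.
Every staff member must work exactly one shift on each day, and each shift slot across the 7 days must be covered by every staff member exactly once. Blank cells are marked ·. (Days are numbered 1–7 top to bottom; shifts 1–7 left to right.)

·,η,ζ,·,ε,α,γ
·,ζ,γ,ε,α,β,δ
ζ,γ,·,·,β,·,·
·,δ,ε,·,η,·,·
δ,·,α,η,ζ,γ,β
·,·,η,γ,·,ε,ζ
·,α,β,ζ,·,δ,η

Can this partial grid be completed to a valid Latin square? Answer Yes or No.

Yes

No day or shift among the givens repeats a symbol, and propagating forced cells runs into no contradiction.
One valid completion exists (for instance, β η ζ δ ε α γ / η ζ γ ε α β δ / ζ γ δ α β η ε / γ δ ε β η ζ α / δ ε α η ζ γ β / α β η γ δ ε ζ / ε α β ζ γ δ η).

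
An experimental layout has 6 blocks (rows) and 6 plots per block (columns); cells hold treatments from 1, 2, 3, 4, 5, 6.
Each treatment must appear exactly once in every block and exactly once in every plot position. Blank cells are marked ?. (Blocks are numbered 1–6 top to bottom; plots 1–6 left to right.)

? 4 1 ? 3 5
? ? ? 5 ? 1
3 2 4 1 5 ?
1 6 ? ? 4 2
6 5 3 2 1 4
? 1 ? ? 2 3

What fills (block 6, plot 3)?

Block 1, plot 1: block 1 has {1, 3, 4, 5} and plot 1 has {1, 3, 6}, leaving only 2.
Block 1, plot 4: block 1 has {1, 2, 3, 4, 5} and plot 4 has {1, 2, 5}, leaving only 6.
Block 2, plot 1: block 2 has {1, 5} and plot 1 has {1, 2, 3, 6}, leaving only 4.
Block 2, plot 2: block 2 has {1, 4, 5} and plot 2 has {1, 2, 4, 5, 6}, leaving only 3.
Block 2, plot 5: block 2 has {1, 3, 4, 5} and plot 5 has {1, 2, 3, 4, 5}, leaving only 6.
Block 2, plot 3: block 2 has {1, 3, 4, 5, 6} and plot 3 has {1, 3, 4}, leaving only 2.
Block 3, plot 6: block 3 has {1, 2, 3, 4, 5} and plot 6 has {1, 2, 3, 4, 5}, leaving only 6.
Block 4, plot 3: block 4 has {1, 2, 4, 6} and plot 3 has {1, 2, 3, 4}, leaving only 5.
Block 6 already has {1, 2, 3} and plot 3 already has {1, 2, 3, 4, 5}, so block 6, plot 3 must be 6.

6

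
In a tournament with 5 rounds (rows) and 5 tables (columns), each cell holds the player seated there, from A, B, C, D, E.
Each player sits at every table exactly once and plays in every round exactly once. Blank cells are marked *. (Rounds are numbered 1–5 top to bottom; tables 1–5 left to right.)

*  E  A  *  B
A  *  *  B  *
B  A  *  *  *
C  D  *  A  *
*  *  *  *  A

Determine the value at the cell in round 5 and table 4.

D

Round 1, table 1: round 1 has {A, B, E} and table 1 has {A, B, C}, leaving only D.
Round 1, table 4: round 1 has {A, B, D, E} and table 4 has {A, B}, leaving only C.
Round 2, table 2: round 2 has {A, B} and table 2 has {A, D, E}, leaving only C.
Round 4, table 5: round 4 has {A, C, D} and table 5 has {A, B}, leaving only E.
Round 2, table 5: round 2 has {A, B, C} and table 5 has {A, B, E}, leaving only D.
Round 2, table 3: round 2 has {A, B, C, D} and table 3 has {A}, leaving only E.
Round 3, table 5: round 3 has {A, B} and table 5 has {A, B, D, E}, leaving only C.
Round 3, table 3: round 3 has {A, B, C} and table 3 has {A, E}, leaving only D.
Round 3, table 4: round 3 has {A, B, C, D} and table 4 has {A, B, C}, leaving only E.
Round 5 already has {A} and table 4 already has {A, B, C, E}, so round 5, table 4 must be D.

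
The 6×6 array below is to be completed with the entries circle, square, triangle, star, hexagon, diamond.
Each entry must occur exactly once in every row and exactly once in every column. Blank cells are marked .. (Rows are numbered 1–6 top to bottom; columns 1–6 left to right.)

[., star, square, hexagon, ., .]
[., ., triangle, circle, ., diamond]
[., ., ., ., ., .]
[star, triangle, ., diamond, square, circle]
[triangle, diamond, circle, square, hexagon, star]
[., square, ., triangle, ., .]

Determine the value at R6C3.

star

Row 1, column 6: row 1 has {square, star, hexagon} and column 6 has {circle, star, diamond}, leaving only triangle.
Row 2, column 2: row 2 has {circle, triangle, diamond} and column 2 has {square, triangle, star, diamond}, leaving only hexagon.
Row 2, column 1: row 2 has {circle, triangle, hexagon, diamond} and column 1 has {triangle, star}, leaving only square.
Row 2, column 5: row 2 has {circle, square, triangle, hexagon, diamond} and column 5 has {square, hexagon}, leaving only star.
Row 3, column 2: row 3 has {} and column 2 has {square, triangle, star, hexagon, diamond}, leaving only circle.
Row 3, column 4: row 3 has {circle} and column 4 has {circle, square, triangle, hexagon, diamond}, leaving only star.
Row 4, column 3: row 4 has {circle, square, triangle, star, diamond} and column 3 has {circle, square, triangle}, leaving only hexagon.
Row 3, column 3: row 3 has {circle, star} and column 3 has {circle, square, triangle, hexagon}, leaving only diamond.
Row 6 already has {square, triangle} and column 3 already has {circle, square, triangle, hexagon, diamond}, so row 6, column 3 must be star.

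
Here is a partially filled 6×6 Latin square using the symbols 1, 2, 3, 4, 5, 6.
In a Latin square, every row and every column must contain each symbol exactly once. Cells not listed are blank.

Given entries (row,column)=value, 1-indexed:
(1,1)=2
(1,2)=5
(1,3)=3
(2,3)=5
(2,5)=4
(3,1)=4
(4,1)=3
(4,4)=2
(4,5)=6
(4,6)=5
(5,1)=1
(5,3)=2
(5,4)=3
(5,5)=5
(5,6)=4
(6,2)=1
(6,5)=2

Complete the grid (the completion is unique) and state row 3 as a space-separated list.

Row 1, column 5: row 1 has {2, 3, 5} and column 5 has {2, 4, 5, 6}, leaving only 1.
Row 3, column 5: row 3 has {4} and column 5 has {1, 2, 4, 5, 6}, leaving only 3.
Row 1, column 6: row 1 has {1, 2, 3, 5} and column 6 has {4, 5}, leaving only 6.
Row 1, column 4: row 1 has {1, 2, 3, 5, 6} and column 4 has {2, 3}, leaving only 4.
Row 2, column 1: row 2 has {4, 5} and column 1 has {1, 2, 3, 4}, leaving only 6.
Row 2, column 4: row 2 has {4, 5, 6} and column 4 has {2, 3, 4}, leaving only 1.
Row 4, column 2: row 4 has {2, 3, 5, 6} and column 2 has {1, 5}, leaving only 4.
Row 4, column 3: row 4 has {2, 3, 4, 5, 6} and column 3 has {2, 3, 5}, leaving only 1.
Row 3, column 3: row 3 has {3, 4} and column 3 has {1, 2, 3, 5}, leaving only 6.
Row 3, column 2: row 3 has {3, 4, 6} and column 2 has {1, 4, 5}, leaving only 2.
Row 3, column 4: row 3 has {2, 3, 4, 6} and column 4 has {1, 2, 3, 4}, leaving only 5.
Row 3, column 6: row 3 has {2, 3, 4, 5, 6} and column 6 has {4, 5, 6}, leaving only 1.
So row 3 reads: 4 2 6 5 3 1.

4 2 6 5 3 1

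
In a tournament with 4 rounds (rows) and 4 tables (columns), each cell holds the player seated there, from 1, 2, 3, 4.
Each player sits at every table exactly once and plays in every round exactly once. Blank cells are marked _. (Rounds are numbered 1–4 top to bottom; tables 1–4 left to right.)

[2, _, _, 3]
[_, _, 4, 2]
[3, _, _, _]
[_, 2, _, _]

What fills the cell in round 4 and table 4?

Round 1, table 3: round 1 has {2, 3} and table 3 has {4}, leaving only 1.
Round 1, table 2: round 1 has {1, 2, 3} and table 2 has {2}, leaving only 4.
Round 2, table 1: round 2 has {2, 4} and table 1 has {2, 3}, leaving only 1.
Round 2, table 2: round 2 has {1, 2, 4} and table 2 has {2, 4}, leaving only 3.
Round 3, table 2: round 3 has {3} and table 2 has {2, 3, 4}, leaving only 1.
Round 3, table 3: round 3 has {1, 3} and table 3 has {1, 4}, leaving only 2.
Round 3, table 4: round 3 has {1, 2, 3} and table 4 has {2, 3}, leaving only 4.
Round 4 already has {2} and table 4 already has {2, 3, 4}, so round 4, table 4 must be 1.

1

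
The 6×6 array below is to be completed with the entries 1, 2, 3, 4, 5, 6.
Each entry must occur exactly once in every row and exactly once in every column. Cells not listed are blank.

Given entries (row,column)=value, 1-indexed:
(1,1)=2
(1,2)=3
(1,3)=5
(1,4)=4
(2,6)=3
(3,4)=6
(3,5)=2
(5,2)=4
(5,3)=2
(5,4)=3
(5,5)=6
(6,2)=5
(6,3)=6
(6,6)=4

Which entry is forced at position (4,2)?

6

Row 1, column 5: row 1 has {2, 3, 4, 5} and column 5 has {2, 6}, leaving only 1.
Row 1, column 6: row 1 has {1, 2, 3, 4, 5} and column 6 has {3, 4}, leaving only 6.
Row 3, column 2: row 3 has {2, 6} and column 2 has {3, 4, 5}, leaving only 1.
Row 3, column 6: row 3 has {1, 2, 6} and column 6 has {3, 4, 6}, leaving only 5.
Row 5, column 6: row 5 has {2, 3, 4, 6} and column 6 has {3, 4, 5, 6}, leaving only 1.
Row 4, column 6: row 4 has {} and column 6 has {1, 3, 4, 5, 6}, leaving only 2.
Row 4 already has {2} and column 2 already has {1, 3, 4, 5}, so row 4, column 2 must be 6.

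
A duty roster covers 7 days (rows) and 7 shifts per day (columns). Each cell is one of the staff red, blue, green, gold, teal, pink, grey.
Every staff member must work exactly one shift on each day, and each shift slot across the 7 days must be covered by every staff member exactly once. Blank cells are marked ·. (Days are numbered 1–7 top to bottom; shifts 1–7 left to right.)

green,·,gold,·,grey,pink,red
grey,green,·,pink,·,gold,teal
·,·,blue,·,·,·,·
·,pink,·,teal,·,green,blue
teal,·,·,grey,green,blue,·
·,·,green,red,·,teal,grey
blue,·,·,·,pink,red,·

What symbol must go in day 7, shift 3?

teal

Day 1, shift 4: day 1 has {red, green, gold, pink, grey} and shift 4 has {red, teal, pink, grey}, leaving only blue.
Day 1, shift 2: day 1 has {red, blue, green, gold, pink, grey} and shift 2 has {green, pink}, leaving only teal.
Day 2, shift 3: day 2 has {green, gold, teal, pink, grey} and shift 3 has {blue, green, gold}, leaving only red.
Day 2, shift 5: day 2 has {red, green, gold, teal, pink, grey} and shift 5 has {green, pink, grey}, leaving only blue.
Day 3, shift 6: day 3 has {blue} and shift 6 has {red, blue, green, gold, teal, pink}, leaving only grey.
Day 4, shift 3: day 4 has {blue, green, teal, pink} and shift 3 has {red, blue, green, gold}, leaving only grey.
Day 7 already has {red, blue, pink} and shift 3 already has {red, blue, green, gold, grey}, so day 7, shift 3 must be teal.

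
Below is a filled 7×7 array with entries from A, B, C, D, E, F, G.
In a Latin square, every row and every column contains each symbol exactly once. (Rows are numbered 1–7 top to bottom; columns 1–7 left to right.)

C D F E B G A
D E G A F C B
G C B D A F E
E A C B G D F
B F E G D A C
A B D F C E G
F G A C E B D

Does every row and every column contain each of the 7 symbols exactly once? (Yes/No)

Yes

Each row is a permutation of the 7 symbols, and so is each column.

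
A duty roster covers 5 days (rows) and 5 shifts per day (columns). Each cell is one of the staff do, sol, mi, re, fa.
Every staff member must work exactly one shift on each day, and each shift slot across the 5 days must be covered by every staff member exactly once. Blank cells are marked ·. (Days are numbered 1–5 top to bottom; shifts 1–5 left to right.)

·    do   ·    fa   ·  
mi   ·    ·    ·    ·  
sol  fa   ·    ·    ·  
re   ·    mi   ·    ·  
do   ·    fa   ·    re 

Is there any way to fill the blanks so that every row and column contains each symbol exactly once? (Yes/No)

Day 1, shift 1: day 1 together with shift 1 already contain {do, sol, mi, re, fa} — every symbol — so nothing can go there. The grid has no valid completion.

No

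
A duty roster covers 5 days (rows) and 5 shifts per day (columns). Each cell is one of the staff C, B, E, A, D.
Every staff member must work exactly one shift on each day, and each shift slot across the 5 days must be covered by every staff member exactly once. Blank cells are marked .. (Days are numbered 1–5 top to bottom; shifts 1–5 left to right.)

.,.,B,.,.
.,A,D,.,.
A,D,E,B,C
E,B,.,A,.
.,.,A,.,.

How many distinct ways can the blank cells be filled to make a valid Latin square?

3

Day 1, shift 1: eliminating its day and shift leaves {C, D}.
Day 1, shift 2: eliminating its day and shift leaves {C, E}.
Day 1, shift 4: eliminating its day and shift leaves {C, E, D}.
Day 1, shift 5: eliminating its day and shift leaves {E, A, D}.
Day 2, shift 1: eliminating its day and shift leaves {C, B}.
Day 2, shift 4: eliminating its day and shift leaves {C, E}.
Day 2, shift 5: eliminating its day and shift leaves {B, E}.
Day 4, shift 3: eliminating its day and shift leaves {C}.
Day 4, shift 5: eliminating its day and shift leaves {D}.
Day 5, shift 1: eliminating its day and shift leaves {C, B, D}.
Day 5, shift 2: eliminating its day and shift leaves {C, E}.
Day 5, shift 4: eliminating its day and shift leaves {C, E, D}.
Day 5, shift 5: eliminating its day and shift leaves {B, E, D}.
Enumerating the assignments across these blanks that avoid any day or shift repeat gives 3 completions.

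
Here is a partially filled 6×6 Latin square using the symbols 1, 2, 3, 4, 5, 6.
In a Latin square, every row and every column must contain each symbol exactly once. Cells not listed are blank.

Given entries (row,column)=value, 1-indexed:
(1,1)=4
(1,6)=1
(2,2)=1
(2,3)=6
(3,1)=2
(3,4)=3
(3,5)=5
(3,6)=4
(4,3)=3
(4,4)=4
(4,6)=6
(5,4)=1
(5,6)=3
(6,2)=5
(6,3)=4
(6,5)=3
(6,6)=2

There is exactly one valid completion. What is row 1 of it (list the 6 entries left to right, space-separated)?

4 3 2 5 6 1

Row 2, column 6: row 2 has {1, 6} and column 6 has {1, 2, 3, 4, 6}, leaving only 5.
Row 2, column 1: row 2 has {1, 5, 6} and column 1 has {2, 4}, leaving only 3.
Row 2, column 4: row 2 has {1, 3, 5, 6} and column 4 has {1, 3, 4}, leaving only 2.
Row 2, column 5: row 2 has {1, 2, 3, 5, 6} and column 5 has {3, 5}, leaving only 4.
Row 3, column 2: row 3 has {2, 3, 4, 5} and column 2 has {1, 5}, leaving only 6.
Row 3, column 3: row 3 has {2, 3, 4, 5, 6} and column 3 has {3, 4, 6}, leaving only 1.
Row 4, column 2: row 4 has {3, 4, 6} and column 2 has {1, 5, 6}, leaving only 2.
Row 1, column 2: row 1 has {1, 4} and column 2 has {1, 2, 5, 6}, leaving only 3.
Row 4, column 5: row 4 has {2, 3, 4, 6} and column 5 has {3, 4, 5}, leaving only 1.
Row 4, column 1: row 4 has {1, 2, 3, 4, 6} and column 1 has {2, 3, 4}, leaving only 5.
Row 5, column 1: row 5 has {1, 3} and column 1 has {2, 3, 4, 5}, leaving only 6.
Row 5, column 2: row 5 has {1, 3, 6} and column 2 has {1, 2, 3, 5, 6}, leaving only 4.
Row 5, column 5: row 5 has {1, 3, 4, 6} and column 5 has {1, 3, 4, 5}, leaving only 2.
Row 1, column 5: row 1 has {1, 3, 4} and column 5 has {1, 2, 3, 4, 5}, leaving only 6.
Row 1, column 4: row 1 has {1, 3, 4, 6} and column 4 has {1, 2, 3, 4}, leaving only 5.
Row 1, column 3: row 1 has {1, 3, 4, 5, 6} and column 3 has {1, 3, 4, 6}, leaving only 2.
So row 1 reads: 4 3 2 5 6 1.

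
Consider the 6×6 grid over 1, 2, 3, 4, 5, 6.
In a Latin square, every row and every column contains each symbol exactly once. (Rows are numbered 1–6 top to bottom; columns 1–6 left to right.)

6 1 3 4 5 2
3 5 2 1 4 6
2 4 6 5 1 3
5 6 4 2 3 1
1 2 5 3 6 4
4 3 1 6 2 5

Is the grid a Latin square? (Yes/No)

Each row is a permutation of the 6 symbols, and so is each column.

Yes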